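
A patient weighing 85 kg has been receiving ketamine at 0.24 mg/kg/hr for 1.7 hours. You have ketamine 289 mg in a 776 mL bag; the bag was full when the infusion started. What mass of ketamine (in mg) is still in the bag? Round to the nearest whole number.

254 mg

Dose = 0.24 mg/kg/hr × 85 kg = 20.4 mg/hr
Concentration = 289 mg ÷ 776 mL = 0.3724227 mg/mL
Rate = 20.4 mg/hr ÷ 0.3724227 mg/mL = 54.77647 mL/hr
Volume infused = 54.77647 mL/hr × 1.7 hr = 93.12 mL
Volume remaining = 776 − 93.12 = 682.88 mL
Drug remaining = 682.88 mL × 0.3724227 mg/mL = 254.32 mg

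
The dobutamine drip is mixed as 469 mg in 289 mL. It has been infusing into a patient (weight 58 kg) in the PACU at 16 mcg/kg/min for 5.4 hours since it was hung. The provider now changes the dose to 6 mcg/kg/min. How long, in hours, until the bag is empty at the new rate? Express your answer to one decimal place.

8.1 hours

Initial rate:
Dose = 16 mcg/kg/min × 58 kg = 928 mcg/min
928 mcg/min × 60 min/hr = 55680 mcg/hr
Concentration = 469 mg ÷ 289 mL = 1.622837 mg/mL = 1622.837 mcg/mL
Rate = 55680 mcg/hr ÷ 1622.837 mcg/mL = 34.31028 mL/hr
Volume infused so far = 34.31028 mL/hr × 5.4 hr = 185.2755 mL
Volume remaining = 289 − 185.2755 = 103.7245 mL
New rate:
Dose = 6 mcg/kg/min × 58 kg = 348 mcg/min
348 mcg/min × 60 min/hr = 20880 mcg/hr
Rate = 20880 mcg/hr ÷ 1622.837 mcg/mL = 12.86635 mL/hr
Time remaining = 103.7245 mL ÷ 12.86635 mL/hr = 8.061686 hr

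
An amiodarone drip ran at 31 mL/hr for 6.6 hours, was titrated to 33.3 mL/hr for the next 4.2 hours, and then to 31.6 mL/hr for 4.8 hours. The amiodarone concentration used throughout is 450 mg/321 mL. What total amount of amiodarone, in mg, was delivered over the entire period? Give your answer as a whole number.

696 mg

Concentration = 450 mg ÷ 321 mL = 1.401869 mg/mL
Stage 1: 31 mL/hr × 6.6 hr = 204.6 mL → 204.6 mL × 1.401869 mg/mL = 286.8224 mg
Stage 2: 33.3 mL/hr × 4.2 hr = 139.86 mL → 139.86 mL × 1.401869 mg/mL = 196.0654 mg
Stage 3: 31.6 mL/hr × 4.8 hr = 151.68 mL → 151.68 mL × 1.401869 mg/mL = 212.6355 mg
Total = 286.8224 + 196.0654 + 212.6355 = 695.5234 mg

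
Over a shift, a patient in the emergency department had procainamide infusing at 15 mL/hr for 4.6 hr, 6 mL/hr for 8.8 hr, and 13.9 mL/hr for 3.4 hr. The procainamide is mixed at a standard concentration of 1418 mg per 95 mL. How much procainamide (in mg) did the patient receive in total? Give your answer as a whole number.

2523 mg

Concentration = 1418 mg ÷ 95 mL = 14.92632 mg/mL
Stage 1: 15 mL/hr × 4.6 hr = 69 mL → 69 mL × 14.92632 mg/mL = 1029.916 mg
Stage 2: 6 mL/hr × 8.8 hr = 52.8 mL → 52.8 mL × 14.92632 mg/mL = 788.1095 mg
Stage 3: 13.9 mL/hr × 3.4 hr = 47.26 mL → 47.26 mL × 14.92632 mg/mL = 705.4177 mg
Total = 1029.916 + 788.1095 + 705.4177 = 2523.443 mg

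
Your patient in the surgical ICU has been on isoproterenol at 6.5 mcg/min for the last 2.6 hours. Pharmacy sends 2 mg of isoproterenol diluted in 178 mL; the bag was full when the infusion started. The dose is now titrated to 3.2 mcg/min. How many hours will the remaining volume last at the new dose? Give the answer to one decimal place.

Initial rate:
6.5 mcg/min × 60 min/hr = 390 mcg/hr
Concentration = 2 mg ÷ 178 mL = 0.01123596 mg/mL = 11.23596 mcg/mL
Rate = 390 mcg/hr ÷ 11.23596 mcg/mL = 34.71 mL/hr
Volume infused so far = 34.71 mL/hr × 2.6 hr = 90.246 mL
Volume remaining = 178 − 90.246 = 87.754 mL
New rate:
3.2 mcg/min × 60 min/hr = 192 mcg/hr
Rate = 192 mcg/hr ÷ 11.23596 mcg/mL = 17.088 mL/hr
Time remaining = 87.754 mL ÷ 17.088 mL/hr = 5.135417 hr

5.1 hours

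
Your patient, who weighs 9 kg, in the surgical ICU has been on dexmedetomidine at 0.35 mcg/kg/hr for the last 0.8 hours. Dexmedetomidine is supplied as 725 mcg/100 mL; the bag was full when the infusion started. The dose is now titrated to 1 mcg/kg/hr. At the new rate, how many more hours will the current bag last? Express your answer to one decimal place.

80.3 hours

Initial rate:
Dose = 0.35 mcg/kg/hr × 9 kg = 3.15 mcg/hr
Concentration = 725 mcg ÷ 100 mL = 7.25 mcg/mL
Rate = 3.15 mcg/hr ÷ 7.25 mcg/mL = 0.4344828 mL/hr
Volume infused so far = 0.4344828 mL/hr × 0.8 hr = 0.3475862 mL
Volume remaining = 100 − 0.3475862 = 99.65241 mL
New rate:
Dose = 1 mcg/kg/hr × 9 kg = 9 mcg/hr
Rate = 9 mcg/hr ÷ 7.25 mcg/mL = 1.241379 mL/hr
Time remaining = 99.65241 mL ÷ 1.241379 mL/hr = 80.27556 hr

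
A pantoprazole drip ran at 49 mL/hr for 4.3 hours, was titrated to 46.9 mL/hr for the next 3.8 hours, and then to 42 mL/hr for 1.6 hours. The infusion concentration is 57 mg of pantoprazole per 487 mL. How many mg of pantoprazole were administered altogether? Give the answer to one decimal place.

53.4 mg

Concentration = 57 mg ÷ 487 mL = 0.1170431 mg/mL
Stage 1: 49 mL/hr × 4.3 hr = 210.7 mL → 210.7 mL × 0.1170431 mg/mL = 24.66099 mg
Stage 2: 46.9 mL/hr × 3.8 hr = 178.22 mL → 178.22 mL × 0.1170431 mg/mL = 20.85943 mg
Stage 3: 42 mL/hr × 1.6 hr = 67.2 mL → 67.2 mL × 0.1170431 mg/mL = 7.865298 mg
Total = 24.66099 + 20.85943 + 7.865298 = 53.38571 mg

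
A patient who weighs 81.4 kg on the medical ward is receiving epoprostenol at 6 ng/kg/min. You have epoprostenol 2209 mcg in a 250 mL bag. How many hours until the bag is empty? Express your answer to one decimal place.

75.4 hours

Dose = 6 ng/kg/min × 81.4 kg = 488.4 ng/min
488.4 ng/min × 60 min/hr = 29304 ng/hr
Concentration = 2209 mcg ÷ 250 mL = 8.836 mcg/mL = 8836 ng/mL
Rate = 29304 ng/hr ÷ 8836 ng/mL = 3.316433 mL/hr
Duration = 250 mL ÷ 3.316433 mL/hr = 75.3822 hr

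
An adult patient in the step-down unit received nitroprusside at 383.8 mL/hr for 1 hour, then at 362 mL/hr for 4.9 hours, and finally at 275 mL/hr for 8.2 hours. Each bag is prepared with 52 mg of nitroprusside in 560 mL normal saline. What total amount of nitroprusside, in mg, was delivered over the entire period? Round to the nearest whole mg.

Concentration = 52 mg ÷ 560 mL = 0.09285714 mg/mL
Stage 1: 383.8 mL/hr × 1 hr = 383.8 mL → 383.8 mL × 0.09285714 mg/mL = 35.63857 mg
Stage 2: 362 mL/hr × 4.9 hr = 1773.8 mL → 1773.8 mL × 0.09285714 mg/mL = 164.71 mg
Stage 3: 275 mL/hr × 8.2 hr = 2255 mL → 2255 mL × 0.09285714 mg/mL = 209.3929 mg
Total = 35.63857 + 164.71 + 209.3929 = 409.7414 mg

410 mg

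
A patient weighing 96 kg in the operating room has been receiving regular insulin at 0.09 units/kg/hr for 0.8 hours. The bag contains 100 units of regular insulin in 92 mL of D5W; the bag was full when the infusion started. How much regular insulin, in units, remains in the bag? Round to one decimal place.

93.1 units

Dose = 0.09 units/kg/hr × 96 kg = 8.64 units/hr
Concentration = 100 units ÷ 92 mL = 1.086957 units/mL
Rate = 8.64 units/hr ÷ 1.086957 units/mL = 7.9488 mL/hr
Volume infused = 7.9488 mL/hr × 0.8 hr = 6.35904 mL
Volume remaining = 92 − 6.35904 = 85.64096 mL
Drug remaining = 85.64096 mL × 1.086957 units/mL = 93.088 units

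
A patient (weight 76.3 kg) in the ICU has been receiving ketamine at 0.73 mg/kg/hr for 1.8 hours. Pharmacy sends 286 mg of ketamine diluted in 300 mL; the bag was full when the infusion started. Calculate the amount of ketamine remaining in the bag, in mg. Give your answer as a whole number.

Dose = 0.73 mg/kg/hr × 76.3 kg = 55.699 mg/hr
Concentration = 286 mg ÷ 300 mL = 0.9533333 mg/mL
Rate = 55.699 mg/hr ÷ 0.9533333 mg/mL = 58.42552 mL/hr
Volume infused = 58.42552 mL/hr × 1.8 hr = 105.1659 mL
Volume remaining = 300 − 105.1659 = 194.8341 mL
Drug remaining = 194.8341 mL × 0.9533333 mg/mL = 185.7418 mg

186 mg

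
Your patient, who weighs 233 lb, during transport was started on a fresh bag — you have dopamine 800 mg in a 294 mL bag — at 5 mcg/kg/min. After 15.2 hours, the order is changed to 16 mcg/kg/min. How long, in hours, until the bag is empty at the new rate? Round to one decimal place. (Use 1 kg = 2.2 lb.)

3.1 hours

Initial rate:
Weight = 233 lb ÷ 2.2 lb/kg = 105.9091 kg
Dose = 5 mcg/kg/min × 105.9091 kg = 529.5455 mcg/min
529.5455 mcg/min × 60 min/hr = 31772.73 mcg/hr
Concentration = 800 mg ÷ 294 mL = 2.721088 mg/mL = 2721.088 mcg/mL
Rate = 31772.73 mcg/hr ÷ 2721.088 mcg/mL = 11.67648 mL/hr
Volume infused so far = 11.67648 mL/hr × 15.2 hr = 177.4825 mL
Volume remaining = 294 − 177.4825 = 116.5175 mL
New rate:
Dose = 16 mcg/kg/min × 105.9091 kg = 1694.545 mcg/min
1694.545 mcg/min × 60 min/hr = 101672.7 mcg/hr
Rate = 101672.7 mcg/hr ÷ 2721.088 mcg/mL = 37.36473 mL/hr
Time remaining = 116.5175 mL ÷ 37.36473 mL/hr = 3.118383 hr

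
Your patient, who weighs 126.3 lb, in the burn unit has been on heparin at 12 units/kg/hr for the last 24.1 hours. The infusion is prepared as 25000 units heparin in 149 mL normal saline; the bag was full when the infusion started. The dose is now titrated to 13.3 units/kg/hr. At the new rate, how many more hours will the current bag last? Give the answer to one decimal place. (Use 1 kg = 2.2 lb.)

Initial rate:
Weight = 126.3 lb ÷ 2.2 lb/kg = 57.40909 kg
Dose = 12 units/kg/hr × 57.40909 kg = 688.9091 units/hr
Concentration = 25000 units ÷ 149 mL = 167.7852 units/mL
Rate = 688.9091 units/hr ÷ 167.7852 units/mL = 4.105898 mL/hr
Volume infused so far = 4.105898 mL/hr × 24.1 hr = 98.95215 mL
Volume remaining = 149 − 98.95215 = 50.04785 mL
New rate:
Dose = 13.3 units/kg/hr × 57.40909 kg = 763.5409 units/hr
Rate = 763.5409 units/hr ÷ 167.7852 units/mL = 4.550704 mL/hr
Time remaining = 50.04785 mL ÷ 4.550704 mL/hr = 10.99783 hr

11.0 hours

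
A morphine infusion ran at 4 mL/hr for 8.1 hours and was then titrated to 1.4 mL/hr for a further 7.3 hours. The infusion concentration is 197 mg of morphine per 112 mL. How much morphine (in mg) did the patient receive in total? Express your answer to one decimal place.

Concentration = 197 mg ÷ 112 mL = 1.758929 mg/mL
Stage 1: 4 mL/hr × 8.1 hr = 32.4 mL → 32.4 mL × 1.758929 mg/mL = 56.98929 mg
Stage 2: 1.4 mL/hr × 7.3 hr = 10.22 mL → 10.22 mL × 1.758929 mg/mL = 17.97625 mg
Total = 56.98929 + 17.97625 = 74.96554 mg

75.0 mg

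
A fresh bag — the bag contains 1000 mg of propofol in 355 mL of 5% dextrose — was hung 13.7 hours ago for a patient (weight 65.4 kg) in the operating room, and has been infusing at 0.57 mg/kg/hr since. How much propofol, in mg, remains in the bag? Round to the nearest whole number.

489 mg

Dose = 0.57 mg/kg/hr × 65.4 kg = 37.278 mg/hr
Concentration = 1000 mg ÷ 355 mL = 2.816901 mg/mL
Rate = 37.278 mg/hr ÷ 2.816901 mg/mL = 13.23369 mL/hr
Volume infused = 13.23369 mL/hr × 13.7 hr = 181.3016 mL
Volume remaining = 355 − 181.3016 = 173.6984 mL
Drug remaining = 173.6984 mL × 2.816901 mg/mL = 489.2914 mg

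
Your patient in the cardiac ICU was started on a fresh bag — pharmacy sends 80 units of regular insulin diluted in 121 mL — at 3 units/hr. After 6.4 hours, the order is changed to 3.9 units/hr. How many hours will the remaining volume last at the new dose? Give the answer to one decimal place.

15.6 hours

Initial rate:
Concentration = 80 units ÷ 121 mL = 0.661157 units/mL
Rate = 3 units/hr ÷ 0.661157 units/mL = 4.5375 mL/hr
Volume infused so far = 4.5375 mL/hr × 6.4 hr = 29.04 mL
Volume remaining = 121 − 29.04 = 91.96 mL
New rate:
Rate = 3.9 units/hr ÷ 0.661157 units/mL = 5.89875 mL/hr
Time remaining = 91.96 mL ÷ 5.89875 mL/hr = 15.58974 hr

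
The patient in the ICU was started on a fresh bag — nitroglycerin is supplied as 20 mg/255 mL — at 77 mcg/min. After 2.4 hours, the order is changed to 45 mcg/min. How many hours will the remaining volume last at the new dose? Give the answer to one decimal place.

Initial rate:
77 mcg/min × 60 min/hr = 4620 mcg/hr
Concentration = 20 mg ÷ 255 mL = 0.07843137 mg/mL = 78.43137 mcg/mL
Rate = 4620 mcg/hr ÷ 78.43137 mcg/mL = 58.905 mL/hr
Volume infused so far = 58.905 mL/hr × 2.4 hr = 141.372 mL
Volume remaining = 255 − 141.372 = 113.628 mL
New rate:
45 mcg/min × 60 min/hr = 2700 mcg/hr
Rate = 2700 mcg/hr ÷ 78.43137 mcg/mL = 34.425 mL/hr
Time remaining = 113.628 mL ÷ 34.425 mL/hr = 3.300741 hr

3.3 hours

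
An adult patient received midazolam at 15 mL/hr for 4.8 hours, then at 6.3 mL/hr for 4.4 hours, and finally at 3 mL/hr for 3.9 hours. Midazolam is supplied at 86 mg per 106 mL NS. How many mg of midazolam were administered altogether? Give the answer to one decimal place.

90.4 mg

Concentration = 86 mg ÷ 106 mL = 0.8113208 mg/mL
Stage 1: 15 mL/hr × 4.8 hr = 72 mL → 72 mL × 0.8113208 mg/mL = 58.41509 mg
Stage 2: 6.3 mL/hr × 4.4 hr = 27.72 mL → 27.72 mL × 0.8113208 mg/mL = 22.48981 mg
Stage 3: 3 mL/hr × 3.9 hr = 11.7 mL → 11.7 mL × 0.8113208 mg/mL = 9.492453 mg
Total = 58.41509 + 22.48981 + 9.492453 = 90.39736 mg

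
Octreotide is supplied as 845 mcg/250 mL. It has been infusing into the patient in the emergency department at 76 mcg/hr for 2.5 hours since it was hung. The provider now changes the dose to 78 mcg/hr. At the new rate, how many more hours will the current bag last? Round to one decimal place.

8.4 hours

Initial rate:
Concentration = 845 mcg ÷ 250 mL = 3.38 mcg/mL
Rate = 76 mcg/hr ÷ 3.38 mcg/mL = 22.48521 mL/hr
Volume infused so far = 22.48521 mL/hr × 2.5 hr = 56.21302 mL
Volume remaining = 250 − 56.21302 = 193.787 mL
New rate:
Rate = 78 mcg/hr ÷ 3.38 mcg/mL = 23.07692 mL/hr
Time remaining = 193.787 mL ÷ 23.07692 mL/hr = 8.397436 hr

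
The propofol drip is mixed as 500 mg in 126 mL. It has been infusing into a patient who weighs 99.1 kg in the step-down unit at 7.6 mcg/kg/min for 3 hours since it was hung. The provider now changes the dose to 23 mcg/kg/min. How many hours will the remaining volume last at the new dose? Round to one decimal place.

Initial rate:
Dose = 7.6 mcg/kg/min × 99.1 kg = 753.16 mcg/min
753.16 mcg/min × 60 min/hr = 45189.6 mcg/hr
Concentration = 500 mg ÷ 126 mL = 3.968254 mg/mL = 3968.254 mcg/mL
Rate = 45189.6 mcg/hr ÷ 3968.254 mcg/mL = 11.38778 mL/hr
Volume infused so far = 11.38778 mL/hr × 3 hr = 34.16334 mL
Volume remaining = 126 − 34.16334 = 91.83666 mL
New rate:
Dose = 23 mcg/kg/min × 99.1 kg = 2279.3 mcg/min
2279.3 mcg/min × 60 min/hr = 136758 mcg/hr
Rate = 136758 mcg/hr ÷ 3968.254 mcg/mL = 34.46302 mL/hr
Time remaining = 91.83666 mL ÷ 34.46302 mL/hr = 2.664789 hr

2.7 hours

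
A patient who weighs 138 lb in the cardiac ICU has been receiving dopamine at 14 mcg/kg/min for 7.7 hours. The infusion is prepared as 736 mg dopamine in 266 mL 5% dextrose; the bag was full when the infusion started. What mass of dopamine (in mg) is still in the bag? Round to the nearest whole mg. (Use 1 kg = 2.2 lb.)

330 mg

Weight = 138 lb ÷ 2.2 lb/kg = 62.72727 kg
Dose = 14 mcg/kg/min × 62.72727 kg = 878.1818 mcg/min
878.1818 mcg/min × 60 min/hr = 52690.91 mcg/hr
Concentration = 736 mg ÷ 266 mL = 2.766917 mg/mL = 2766.917 mcg/mL
Rate = 52690.91 mcg/hr ÷ 2766.917 mcg/mL = 19.04318 mL/hr
Volume infused = 19.04318 mL/hr × 7.7 hr = 146.6325 mL
Volume remaining = 266 − 146.6325 = 119.3675 mL
Drug remaining = 119.3675 mL × 2766.917 mcg/mL = 330280 mcg = 330.28 mg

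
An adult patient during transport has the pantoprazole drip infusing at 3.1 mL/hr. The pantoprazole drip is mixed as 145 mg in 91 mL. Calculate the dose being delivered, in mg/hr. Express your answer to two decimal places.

Concentration = 145 mg ÷ 91 mL = 1.593407 mg/mL
Drug rate = 3.1 mL/hr × 1.593407 mg/mL = 4.93956 mg/hr

4.94 mg/hr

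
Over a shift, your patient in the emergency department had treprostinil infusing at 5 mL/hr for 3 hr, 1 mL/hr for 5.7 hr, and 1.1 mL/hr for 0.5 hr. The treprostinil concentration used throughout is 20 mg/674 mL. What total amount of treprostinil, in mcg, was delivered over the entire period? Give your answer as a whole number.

Concentration = 20 mg ÷ 674 mL = 0.02967359 mg/mL
Stage 1: 5 mL/hr × 3 hr = 15 mL → 15 mL × 0.02967359 mg/mL = 0.4451039 mg
Stage 2: 1 mL/hr × 5.7 hr = 5.7 mL → 5.7 mL × 0.02967359 mg/mL = 0.1691395 mg
Stage 3: 1.1 mL/hr × 0.5 hr = 0.55 mL → 0.55 mL × 0.02967359 mg/mL = 0.01632047 mg
Total = 0.4451039 + 0.1691395 + 0.01632047 = 0.6305638 mg = 630.5638 mcg

631 mcg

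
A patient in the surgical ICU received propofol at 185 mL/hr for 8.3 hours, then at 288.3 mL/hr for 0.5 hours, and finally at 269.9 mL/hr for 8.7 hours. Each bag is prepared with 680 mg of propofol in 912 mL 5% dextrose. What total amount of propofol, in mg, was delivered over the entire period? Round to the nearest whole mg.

Concentration = 680 mg ÷ 912 mL = 0.745614 mg/mL
Stage 1: 185 mL/hr × 8.3 hr = 1535.5 mL → 1535.5 mL × 0.745614 mg/mL = 1144.89 mg
Stage 2: 288.3 mL/hr × 0.5 hr = 144.15 mL → 144.15 mL × 0.745614 mg/mL = 107.4803 mg
Stage 3: 269.9 mL/hr × 8.7 hr = 2348.13 mL → 2348.13 mL × 0.745614 mg/mL = 1750.799 mg
Total = 1144.89 + 107.4803 + 1750.799 = 3003.169 mg

3003 mg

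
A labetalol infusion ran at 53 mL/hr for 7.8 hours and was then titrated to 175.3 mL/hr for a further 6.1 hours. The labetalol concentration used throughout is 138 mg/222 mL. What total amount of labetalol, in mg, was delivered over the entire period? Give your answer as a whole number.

922 mg

Concentration = 138 mg ÷ 222 mL = 0.6216216 mg/mL
Stage 1: 53 mL/hr × 7.8 hr = 413.4 mL → 413.4 mL × 0.6216216 mg/mL = 256.9784 mg
Stage 2: 175.3 mL/hr × 6.1 hr = 1069.33 mL → 1069.33 mL × 0.6216216 mg/mL = 664.7186 mg
Total = 256.9784 + 664.7186 = 921.697 mg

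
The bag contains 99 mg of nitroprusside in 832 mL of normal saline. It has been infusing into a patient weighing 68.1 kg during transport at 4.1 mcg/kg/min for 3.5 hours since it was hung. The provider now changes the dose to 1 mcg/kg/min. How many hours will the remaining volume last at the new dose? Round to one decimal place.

9.9 hours

Initial rate:
Dose = 4.1 mcg/kg/min × 68.1 kg = 279.21 mcg/min
279.21 mcg/min × 60 min/hr = 16752.6 mcg/hr
Concentration = 99 mg ÷ 832 mL = 0.1189904 mg/mL = 118.9904 mcg/mL
Rate = 16752.6 mcg/hr ÷ 118.9904 mcg/mL = 140.7895 mL/hr
Volume infused so far = 140.7895 mL/hr × 3.5 hr = 492.7633 mL
Volume remaining = 832 − 492.7633 = 339.2367 mL
New rate:
Dose = 1 mcg/kg/min × 68.1 kg = 68.1 mcg/min
68.1 mcg/min × 60 min/hr = 4086 mcg/hr
Rate = 4086 mcg/hr ÷ 118.9904 mcg/mL = 34.33891 mL/hr
Time remaining = 339.2367 mL ÷ 34.33891 mL/hr = 9.879075 hr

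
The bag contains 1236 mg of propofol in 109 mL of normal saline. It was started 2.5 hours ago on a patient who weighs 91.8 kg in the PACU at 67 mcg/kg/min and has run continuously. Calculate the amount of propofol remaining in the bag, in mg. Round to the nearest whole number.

Dose = 67 mcg/kg/min × 91.8 kg = 6150.6 mcg/min
6150.6 mcg/min × 60 min/hr = 369036 mcg/hr
Concentration = 1236 mg ÷ 109 mL = 11.33945 mg/mL = 11339.45 mcg/mL
Rate = 369036 mcg/hr ÷ 11339.45 mcg/mL = 32.54444 mL/hr
Volume infused = 32.54444 mL/hr × 2.5 hr = 81.36109 mL
Volume remaining = 109 − 81.36109 = 27.63891 mL
Drug remaining = 27.63891 mL × 11339.45 mcg/mL = 313410 mcg = 313.41 mg

313 mg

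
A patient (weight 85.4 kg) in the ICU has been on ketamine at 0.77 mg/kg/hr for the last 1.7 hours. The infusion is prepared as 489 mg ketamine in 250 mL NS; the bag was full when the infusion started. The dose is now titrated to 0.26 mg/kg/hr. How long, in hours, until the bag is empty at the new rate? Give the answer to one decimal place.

17.0 hours

Initial rate:
Dose = 0.77 mg/kg/hr × 85.4 kg = 65.758 mg/hr
Concentration = 489 mg ÷ 250 mL = 1.956 mg/mL
Rate = 65.758 mg/hr ÷ 1.956 mg/mL = 33.61861 mL/hr
Volume infused so far = 33.61861 mL/hr × 1.7 hr = 57.15164 mL
Volume remaining = 250 − 57.15164 = 192.8484 mL
New rate:
Dose = 0.26 mg/kg/hr × 85.4 kg = 22.204 mg/hr
Rate = 22.204 mg/hr ÷ 1.956 mg/mL = 11.35174 mL/hr
Time remaining = 192.8484 mL ÷ 11.35174 mL/hr = 16.98844 hr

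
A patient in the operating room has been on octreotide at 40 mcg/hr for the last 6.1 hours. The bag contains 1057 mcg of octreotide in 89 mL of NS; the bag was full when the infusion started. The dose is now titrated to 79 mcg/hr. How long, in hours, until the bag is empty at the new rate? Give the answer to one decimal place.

10.3 hours

Initial rate:
Concentration = 1057 mcg ÷ 89 mL = 11.8764 mcg/mL
Rate = 40 mcg/hr ÷ 11.8764 mcg/mL = 3.368023 mL/hr
Volume infused so far = 3.368023 mL/hr × 6.1 hr = 20.54494 mL
Volume remaining = 89 − 20.54494 = 68.45506 mL
New rate:
Rate = 79 mcg/hr ÷ 11.8764 mcg/mL = 6.651845 mL/hr
Time remaining = 68.45506 mL ÷ 6.651845 mL/hr = 10.29114 hr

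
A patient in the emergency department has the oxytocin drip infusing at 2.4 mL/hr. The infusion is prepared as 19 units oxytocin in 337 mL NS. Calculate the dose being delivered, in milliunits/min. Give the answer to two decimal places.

2.26 milliunits/min

Concentration = 19 units ÷ 337 mL = 0.05637982 units/mL = 56.37982 milliunits/mL
Drug rate = 2.4 mL/hr × 56.37982 milliunits/mL = 135.3116 milliunits/hr
135.3116 milliunits/hr ÷ 60 min/hr = 2.255193 milliunits/min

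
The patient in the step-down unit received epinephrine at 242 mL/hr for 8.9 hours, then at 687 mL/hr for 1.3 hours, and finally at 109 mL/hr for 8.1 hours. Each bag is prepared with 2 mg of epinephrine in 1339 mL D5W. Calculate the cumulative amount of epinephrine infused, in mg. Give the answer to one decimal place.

Concentration = 2 mg ÷ 1339 mL = 0.001493652 mg/mL
Stage 1: 242 mL/hr × 8.9 hr = 2153.8 mL → 2153.8 mL × 0.001493652 mg/mL = 3.217028 mg
Stage 2: 687 mL/hr × 1.3 hr = 893.1 mL → 893.1 mL × 0.001493652 mg/mL = 1.333981 mg
Stage 3: 109 mL/hr × 8.1 hr = 882.9 mL → 882.9 mL × 0.001493652 mg/mL = 1.318745 mg
Total = 3.217028 + 1.333981 + 1.318745 = 5.869754 mg

5.9 mg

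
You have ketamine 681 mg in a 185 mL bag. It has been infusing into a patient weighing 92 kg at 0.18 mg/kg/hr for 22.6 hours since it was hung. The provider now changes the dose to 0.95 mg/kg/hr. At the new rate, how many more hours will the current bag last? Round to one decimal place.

3.5 hours

Initial rate:
Dose = 0.18 mg/kg/hr × 92 kg = 16.56 mg/hr
Concentration = 681 mg ÷ 185 mL = 3.681081 mg/mL
Rate = 16.56 mg/hr ÷ 3.681081 mg/mL = 4.498678 mL/hr
Volume infused so far = 4.498678 mL/hr × 22.6 hr = 101.6701 mL
Volume remaining = 185 − 101.6701 = 83.32987 mL
New rate:
Dose = 0.95 mg/kg/hr × 92 kg = 87.4 mg/hr
Rate = 87.4 mg/hr ÷ 3.681081 mg/mL = 23.74302 mL/hr
Time remaining = 83.32987 mL ÷ 23.74302 mL/hr = 3.509657 hr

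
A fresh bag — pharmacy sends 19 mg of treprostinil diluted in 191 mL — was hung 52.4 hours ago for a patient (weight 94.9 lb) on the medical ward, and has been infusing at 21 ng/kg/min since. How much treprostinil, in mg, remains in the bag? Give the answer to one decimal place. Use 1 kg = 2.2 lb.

Weight = 94.9 lb ÷ 2.2 lb/kg = 43.13636 kg
Dose = 21 ng/kg/min × 43.13636 kg = 905.8636 ng/min
905.8636 ng/min × 60 min/hr = 54351.82 ng/hr
Concentration = 19 mg ÷ 191 mL = 0.09947644 mg/mL = 99476.44 ng/mL
Rate = 54351.82 ng/hr ÷ 99476.44 ng/mL = 0.5463788 mL/hr
Volume infused = 0.5463788 mL/hr × 52.4 hr = 28.63025 mL
Volume remaining = 191 − 28.63025 = 162.3698 mL
Drug remaining = 162.3698 mL × 99476.44 ng/mL = 16151965 ng = 16.15196 mg

16.2 mg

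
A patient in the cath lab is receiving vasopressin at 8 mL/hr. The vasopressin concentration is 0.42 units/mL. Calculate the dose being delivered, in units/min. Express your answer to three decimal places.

Drug rate = 8 mL/hr × 0.42 units/mL = 3.36 units/hr
3.36 units/hr ÷ 60 min/hr = 0.056 units/min

0.056 units/min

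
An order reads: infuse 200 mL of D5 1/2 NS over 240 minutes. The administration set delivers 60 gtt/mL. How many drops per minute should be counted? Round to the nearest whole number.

200 mL ÷ (240 min) = 0.8333333 mL/min
0.8333333 mL/min × 60 gtt/mL = 50 gtt/min

50 gtt/min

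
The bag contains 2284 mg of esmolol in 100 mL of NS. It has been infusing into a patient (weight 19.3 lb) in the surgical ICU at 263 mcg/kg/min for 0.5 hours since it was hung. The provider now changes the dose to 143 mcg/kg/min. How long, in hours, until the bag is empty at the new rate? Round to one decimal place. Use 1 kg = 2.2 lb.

29.4 hours

Initial rate:
Weight = 19.3 lb ÷ 2.2 lb/kg = 8.772727 kg
Dose = 263 mcg/kg/min × 8.772727 kg = 2307.227 mcg/min
2307.227 mcg/min × 60 min/hr = 138433.6 mcg/hr
Concentration = 2284 mg ÷ 100 mL = 22.84 mg/mL = 22840 mcg/mL
Rate = 138433.6 mcg/hr ÷ 22840 mcg/mL = 6.061017 mL/hr
Volume infused so far = 6.061017 mL/hr × 0.5 hr = 3.030509 mL
Volume remaining = 100 − 3.030509 = 96.96949 mL
New rate:
Dose = 143 mcg/kg/min × 8.772727 kg = 1254.5 mcg/min
1254.5 mcg/min × 60 min/hr = 75270 mcg/hr
Rate = 75270 mcg/hr ÷ 22840 mcg/mL = 3.295534 mL/hr
Time remaining = 96.96949 mL ÷ 3.295534 mL/hr = 29.42451 hr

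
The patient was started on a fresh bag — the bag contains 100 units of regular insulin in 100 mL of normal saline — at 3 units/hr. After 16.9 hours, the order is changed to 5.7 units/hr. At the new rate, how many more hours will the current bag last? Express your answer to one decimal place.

Initial rate:
Concentration = 100 units ÷ 100 mL = 1 units/mL
Rate = 3 units/hr ÷ 1 units/mL = 3 mL/hr
Volume infused so far = 3 mL/hr × 16.9 hr = 50.7 mL
Volume remaining = 100 − 50.7 = 49.3 mL
New rate:
Rate = 5.7 units/hr ÷ 1 units/mL = 5.7 mL/hr
Time remaining = 49.3 mL ÷ 5.7 mL/hr = 8.649123 hr

8.6 hours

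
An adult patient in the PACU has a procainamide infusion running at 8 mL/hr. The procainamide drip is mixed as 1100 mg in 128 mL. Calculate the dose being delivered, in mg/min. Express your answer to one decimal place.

Concentration = 1100 mg ÷ 128 mL = 8.59375 mg/mL
Drug rate = 8 mL/hr × 8.59375 mg/mL = 68.75 mg/hr
68.75 mg/hr ÷ 60 min/hr = 1.145833 mg/min

1.1 mg/min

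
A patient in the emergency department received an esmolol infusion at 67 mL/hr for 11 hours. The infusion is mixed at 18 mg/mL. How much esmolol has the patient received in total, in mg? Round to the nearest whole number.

13266 mg

Concentration = 18 mg/mL = 18000 mcg/mL
Drug rate = 67 mL/hr × 18000 mcg/mL = 1206000 mcg/hr
Total = 1206000 mcg/hr × 11 hr = 13266000 mcg = 13266 mg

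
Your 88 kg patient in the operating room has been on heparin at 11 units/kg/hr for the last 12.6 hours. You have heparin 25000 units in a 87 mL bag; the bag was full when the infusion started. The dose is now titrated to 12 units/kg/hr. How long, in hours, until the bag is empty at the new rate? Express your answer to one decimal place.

Initial rate:
Dose = 11 units/kg/hr × 88 kg = 968 units/hr
Concentration = 25000 units ÷ 87 mL = 287.3563 units/mL
Rate = 968 units/hr ÷ 287.3563 units/mL = 3.36864 mL/hr
Volume infused so far = 3.36864 mL/hr × 12.6 hr = 42.44486 mL
Volume remaining = 87 − 42.44486 = 44.55514 mL
New rate:
Dose = 12 units/kg/hr × 88 kg = 1056 units/hr
Rate = 1056 units/hr ÷ 287.3563 units/mL = 3.67488 mL/hr
Time remaining = 44.55514 mL ÷ 3.67488 mL/hr = 12.12424 hr

12.1 hours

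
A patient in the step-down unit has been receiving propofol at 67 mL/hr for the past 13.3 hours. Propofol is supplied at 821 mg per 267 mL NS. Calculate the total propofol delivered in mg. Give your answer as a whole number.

2740 mg

Concentration = 821 mg ÷ 267 mL = 3.074906 mg/mL = 3074.906 mcg/mL
Drug rate = 67 mL/hr × 3074.906 mcg/mL = 206018.7 mcg/hr
Total = 206018.7 mcg/hr × 13.3 hr = 2740049 mcg = 2740.049 mg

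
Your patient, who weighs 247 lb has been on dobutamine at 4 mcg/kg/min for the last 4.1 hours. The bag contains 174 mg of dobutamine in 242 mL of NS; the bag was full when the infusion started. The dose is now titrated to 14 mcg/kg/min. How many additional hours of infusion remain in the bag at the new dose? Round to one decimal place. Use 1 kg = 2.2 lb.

Initial rate:
Weight = 247 lb ÷ 2.2 lb/kg = 112.2727 kg
Dose = 4 mcg/kg/min × 112.2727 kg = 449.0909 mcg/min
449.0909 mcg/min × 60 min/hr = 26945.45 mcg/hr
Concentration = 174 mg ÷ 242 mL = 0.7190083 mg/mL = 719.0083 mcg/mL
Rate = 26945.45 mcg/hr ÷ 719.0083 mcg/mL = 37.47586 mL/hr
Volume infused so far = 37.47586 mL/hr × 4.1 hr = 153.651 mL
Volume remaining = 242 − 153.651 = 88.34897 mL
New rate:
Dose = 14 mcg/kg/min × 112.2727 kg = 1571.818 mcg/min
1571.818 mcg/min × 60 min/hr = 94309.09 mcg/hr
Rate = 94309.09 mcg/hr ÷ 719.0083 mcg/mL = 131.1655 mL/hr
Time remaining = 88.34897 mL ÷ 131.1655 mL/hr = 0.6735685 hr

0.7 hours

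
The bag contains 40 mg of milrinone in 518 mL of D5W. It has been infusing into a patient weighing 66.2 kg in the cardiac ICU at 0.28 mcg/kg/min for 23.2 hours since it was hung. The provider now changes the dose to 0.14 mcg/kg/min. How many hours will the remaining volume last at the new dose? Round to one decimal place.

Initial rate:
Dose = 0.28 mcg/kg/min × 66.2 kg = 18.536 mcg/min
18.536 mcg/min × 60 min/hr = 1112.16 mcg/hr
Concentration = 40 mg ÷ 518 mL = 0.07722008 mg/mL = 77.22008 mcg/mL
Rate = 1112.16 mcg/hr ÷ 77.22008 mcg/mL = 14.40247 mL/hr
Volume infused so far = 14.40247 mL/hr × 23.2 hr = 334.1374 mL
Volume remaining = 518 − 334.1374 = 183.8626 mL
New rate:
Dose = 0.14 mcg/kg/min × 66.2 kg = 9.268 mcg/min
9.268 mcg/min × 60 min/hr = 556.08 mcg/hr
Rate = 556.08 mcg/hr ÷ 77.22008 mcg/mL = 7.201236 mL/hr
Time remaining = 183.8626 mL ÷ 7.201236 mL/hr = 25.5321 hr

25.5 hours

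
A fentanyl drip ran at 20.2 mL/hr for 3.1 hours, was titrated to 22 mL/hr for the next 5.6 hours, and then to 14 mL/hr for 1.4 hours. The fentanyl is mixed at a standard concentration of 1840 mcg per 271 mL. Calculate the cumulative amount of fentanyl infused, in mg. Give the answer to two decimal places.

Concentration = 1840 mcg ÷ 271 mL = 6.789668 mcg/mL
Stage 1: 20.2 mL/hr × 3.1 hr = 62.62 mL → 62.62 mL × 6.789668 mcg/mL = 425.169 mcg
Stage 2: 22 mL/hr × 5.6 hr = 123.2 mL → 123.2 mL × 6.789668 mcg/mL = 836.4871 mcg
Stage 3: 14 mL/hr × 1.4 hr = 19.6 mL → 19.6 mL × 6.789668 mcg/mL = 133.0775 mcg
Total = 425.169 + 836.4871 + 133.0775 = 1394.734 mcg = 1.394734 mg

1.39 mg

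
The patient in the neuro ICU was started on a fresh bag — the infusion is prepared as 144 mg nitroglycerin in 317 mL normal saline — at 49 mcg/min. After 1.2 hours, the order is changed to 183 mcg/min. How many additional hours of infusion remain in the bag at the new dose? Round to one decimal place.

Initial rate:
49 mcg/min × 60 min/hr = 2940 mcg/hr
Concentration = 144 mg ÷ 317 mL = 0.4542587 mg/mL = 454.2587 mcg/mL
Rate = 2940 mcg/hr ÷ 454.2587 mcg/mL = 6.472083 mL/hr
Volume infused so far = 6.472083 mL/hr × 1.2 hr = 7.7665 mL
Volume remaining = 317 − 7.7665 = 309.2335 mL
New rate:
183 mcg/min × 60 min/hr = 10980 mcg/hr
Rate = 10980 mcg/hr ÷ 454.2587 mcg/mL = 24.17125 mL/hr
Time remaining = 309.2335 mL ÷ 24.17125 mL/hr = 12.79344 hr

12.8 hours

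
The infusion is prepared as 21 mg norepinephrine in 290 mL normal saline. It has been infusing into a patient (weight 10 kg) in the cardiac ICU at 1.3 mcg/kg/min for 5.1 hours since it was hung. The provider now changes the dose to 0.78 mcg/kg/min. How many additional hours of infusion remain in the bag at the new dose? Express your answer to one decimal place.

36.4 hours

Initial rate:
Dose = 1.3 mcg/kg/min × 10 kg = 13 mcg/min
13 mcg/min × 60 min/hr = 780 mcg/hr
Concentration = 21 mg ÷ 290 mL = 0.07241379 mg/mL = 72.41379 mcg/mL
Rate = 780 mcg/hr ÷ 72.41379 mcg/mL = 10.77143 mL/hr
Volume infused so far = 10.77143 mL/hr × 5.1 hr = 54.93429 mL
Volume remaining = 290 − 54.93429 = 235.0657 mL
New rate:
Dose = 0.78 mcg/kg/min × 10 kg = 7.8 mcg/min
7.8 mcg/min × 60 min/hr = 468 mcg/hr
Rate = 468 mcg/hr ÷ 72.41379 mcg/mL = 6.462857 mL/hr
Time remaining = 235.0657 mL ÷ 6.462857 mL/hr = 36.37179 hr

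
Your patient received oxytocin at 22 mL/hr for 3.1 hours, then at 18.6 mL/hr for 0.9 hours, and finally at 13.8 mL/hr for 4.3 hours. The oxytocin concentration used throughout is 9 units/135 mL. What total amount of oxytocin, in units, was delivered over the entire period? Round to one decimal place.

9.6 units

Concentration = 9 units ÷ 135 mL = 0.06666667 units/mL
Stage 1: 22 mL/hr × 3.1 hr = 68.2 mL → 68.2 mL × 0.06666667 units/mL = 4.546667 units
Stage 2: 18.6 mL/hr × 0.9 hr = 16.74 mL → 16.74 mL × 0.06666667 units/mL = 1.116 units
Stage 3: 13.8 mL/hr × 4.3 hr = 59.34 mL → 59.34 mL × 0.06666667 units/mL = 3.956 units
Total = 4.546667 + 1.116 + 3.956 = 9.618667 units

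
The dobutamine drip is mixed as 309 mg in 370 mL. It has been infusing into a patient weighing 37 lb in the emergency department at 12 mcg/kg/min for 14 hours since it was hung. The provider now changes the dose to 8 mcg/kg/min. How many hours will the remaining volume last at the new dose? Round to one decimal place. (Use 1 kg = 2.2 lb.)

Initial rate:
Weight = 37 lb ÷ 2.2 lb/kg = 16.81818 kg
Dose = 12 mcg/kg/min × 16.81818 kg = 201.8182 mcg/min
201.8182 mcg/min × 60 min/hr = 12109.09 mcg/hr
Concentration = 309 mg ÷ 370 mL = 0.8351351 mg/mL = 835.1351 mcg/mL
Rate = 12109.09 mcg/hr ÷ 835.1351 mcg/mL = 14.49956 mL/hr
Volume infused so far = 14.49956 mL/hr × 14 hr = 202.9938 mL
Volume remaining = 370 − 202.9938 = 167.0062 mL
New rate:
Dose = 8 mcg/kg/min × 16.81818 kg = 134.5455 mcg/min
134.5455 mcg/min × 60 min/hr = 8072.727 mcg/hr
Rate = 8072.727 mcg/hr ÷ 835.1351 mcg/mL = 9.666372 mL/hr
Time remaining = 167.0062 mL ÷ 9.666372 mL/hr = 17.27703 hr

17.3 hours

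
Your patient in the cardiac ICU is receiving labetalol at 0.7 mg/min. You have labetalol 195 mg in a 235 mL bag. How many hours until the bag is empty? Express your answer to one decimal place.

0.7 mg/min × 60 min/hr = 42 mg/hr
Concentration = 195 mg ÷ 235 mL = 0.8297872 mg/mL
Rate = 42 mg/hr ÷ 0.8297872 mg/mL = 50.61538 mL/hr
Duration = 235 mL ÷ 50.61538 mL/hr = 4.642857 hr

4.6 hours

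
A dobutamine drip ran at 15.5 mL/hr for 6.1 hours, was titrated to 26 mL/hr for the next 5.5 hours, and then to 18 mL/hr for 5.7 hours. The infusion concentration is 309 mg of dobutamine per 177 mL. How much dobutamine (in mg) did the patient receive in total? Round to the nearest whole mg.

Concentration = 309 mg ÷ 177 mL = 1.745763 mg/mL
Stage 1: 15.5 mL/hr × 6.1 hr = 94.55 mL → 94.55 mL × 1.745763 mg/mL = 165.0619 mg
Stage 2: 26 mL/hr × 5.5 hr = 143 mL → 143 mL × 1.745763 mg/mL = 249.6441 mg
Stage 3: 18 mL/hr × 5.7 hr = 102.6 mL → 102.6 mL × 1.745763 mg/mL = 179.1153 mg
Total = 165.0619 + 249.6441 + 179.1153 = 593.8212 mg

594 mg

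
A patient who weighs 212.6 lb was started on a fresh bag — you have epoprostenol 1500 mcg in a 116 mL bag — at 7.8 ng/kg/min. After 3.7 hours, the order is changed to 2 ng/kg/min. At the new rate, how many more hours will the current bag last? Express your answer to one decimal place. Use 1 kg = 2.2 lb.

114.9 hours

Initial rate:
Weight = 212.6 lb ÷ 2.2 lb/kg = 96.63636 kg
Dose = 7.8 ng/kg/min × 96.63636 kg = 753.7636 ng/min
753.7636 ng/min × 60 min/hr = 45225.82 ng/hr
Concentration = 1500 mcg ÷ 116 mL = 12.93103 mcg/mL = 12931.03 ng/mL
Rate = 45225.82 ng/hr ÷ 12931.03 ng/mL = 3.497463 mL/hr
Volume infused so far = 3.497463 mL/hr × 3.7 hr = 12.94061 mL
Volume remaining = 116 − 12.94061 = 103.0594 mL
New rate:
Dose = 2 ng/kg/min × 96.63636 kg = 193.2727 ng/min
193.2727 ng/min × 60 min/hr = 11596.36 ng/hr
Rate = 11596.36 ng/hr ÷ 12931.03 ng/mL = 0.8967855 mL/hr
Time remaining = 103.0594 mL ÷ 0.8967855 mL/hr = 114.9209 hr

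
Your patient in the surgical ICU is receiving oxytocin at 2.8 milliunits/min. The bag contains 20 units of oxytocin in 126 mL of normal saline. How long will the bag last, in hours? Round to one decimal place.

119.0 hours

2.8 milliunits/min × 60 min/hr = 168 milliunits/hr
Concentration = 20 units ÷ 126 mL = 0.1587302 units/mL = 158.7302 milliunits/mL
Rate = 168 milliunits/hr ÷ 158.7302 milliunits/mL = 1.0584 mL/hr
Duration = 126 mL ÷ 1.0584 mL/hr = 119.0476 hr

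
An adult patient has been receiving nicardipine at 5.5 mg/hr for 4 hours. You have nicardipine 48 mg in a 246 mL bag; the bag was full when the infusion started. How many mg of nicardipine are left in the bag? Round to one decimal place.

26.0 mg

Concentration = 48 mg ÷ 246 mL = 0.195122 mg/mL
Rate = 5.5 mg/hr ÷ 0.195122 mg/mL = 28.1875 mL/hr
Volume infused = 28.1875 mL/hr × 4 hr = 112.75 mL
Volume remaining = 246 − 112.75 = 133.25 mL
Drug remaining = 133.25 mL × 0.195122 mg/mL = 26 mg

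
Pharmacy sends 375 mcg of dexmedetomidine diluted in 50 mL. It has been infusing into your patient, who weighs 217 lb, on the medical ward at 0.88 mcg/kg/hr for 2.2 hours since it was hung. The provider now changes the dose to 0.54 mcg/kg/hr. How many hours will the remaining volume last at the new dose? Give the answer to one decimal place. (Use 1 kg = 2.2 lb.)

Initial rate:
Weight = 217 lb ÷ 2.2 lb/kg = 98.63636 kg
Dose = 0.88 mcg/kg/hr × 98.63636 kg = 86.8 mcg/hr
Concentration = 375 mcg ÷ 50 mL = 7.5 mcg/mL
Rate = 86.8 mcg/hr ÷ 7.5 mcg/mL = 11.57333 mL/hr
Volume infused so far = 11.57333 mL/hr × 2.2 hr = 25.46133 mL
Volume remaining = 50 − 25.46133 = 24.53867 mL
New rate:
Dose = 0.54 mcg/kg/hr × 98.63636 kg = 53.26364 mcg/hr
Rate = 53.26364 mcg/hr ÷ 7.5 mcg/mL = 7.101818 mL/hr
Time remaining = 24.53867 mL ÷ 7.101818 mL/hr = 3.455265 hr

3.5 hours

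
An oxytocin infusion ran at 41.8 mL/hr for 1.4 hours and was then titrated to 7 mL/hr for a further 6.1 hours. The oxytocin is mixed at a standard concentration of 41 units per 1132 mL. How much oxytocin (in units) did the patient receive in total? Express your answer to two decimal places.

3.67 units

Concentration = 41 units ÷ 1132 mL = 0.03621908 units/mL
Stage 1: 41.8 mL/hr × 1.4 hr = 58.52 mL → 58.52 mL × 0.03621908 units/mL = 2.119541 units
Stage 2: 7 mL/hr × 6.1 hr = 42.7 mL → 42.7 mL × 0.03621908 units/mL = 1.546555 units
Total = 2.119541 + 1.546555 = 3.666095 units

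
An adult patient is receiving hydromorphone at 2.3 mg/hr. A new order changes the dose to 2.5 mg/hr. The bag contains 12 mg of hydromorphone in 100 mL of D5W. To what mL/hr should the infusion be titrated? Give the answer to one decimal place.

20.8 mL/hr

Concentration = 12 mg ÷ 100 mL = 0.12 mg/mL
Rate = 2.5 mg/hr ÷ 0.12 mg/mL = 20.83333 mL/hr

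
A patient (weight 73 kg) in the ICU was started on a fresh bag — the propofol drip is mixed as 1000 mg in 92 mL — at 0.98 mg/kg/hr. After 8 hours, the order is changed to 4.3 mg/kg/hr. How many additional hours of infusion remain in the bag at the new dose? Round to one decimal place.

1.4 hours

Initial rate:
Dose = 0.98 mg/kg/hr × 73 kg = 71.54 mg/hr
Concentration = 1000 mg ÷ 92 mL = 10.86957 mg/mL
Rate = 71.54 mg/hr ÷ 10.86957 mg/mL = 6.58168 mL/hr
Volume infused so far = 6.58168 mL/hr × 8 hr = 52.65344 mL
Volume remaining = 92 − 52.65344 = 39.34656 mL
New rate:
Dose = 4.3 mg/kg/hr × 73 kg = 313.9 mg/hr
Rate = 313.9 mg/hr ÷ 10.86957 mg/mL = 28.8788 mL/hr
Time remaining = 39.34656 mL ÷ 28.8788 mL/hr = 1.362472 hr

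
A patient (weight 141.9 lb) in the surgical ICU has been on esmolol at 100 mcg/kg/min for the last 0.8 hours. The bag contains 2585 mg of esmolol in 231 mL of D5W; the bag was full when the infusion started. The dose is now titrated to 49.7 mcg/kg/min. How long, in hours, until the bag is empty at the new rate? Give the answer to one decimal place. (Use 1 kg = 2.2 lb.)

Initial rate:
Weight = 141.9 lb ÷ 2.2 lb/kg = 64.5 kg
Dose = 100 mcg/kg/min × 64.5 kg = 6450 mcg/min
6450 mcg/min × 60 min/hr = 387000 mcg/hr
Concentration = 2585 mg ÷ 231 mL = 11.19048 mg/mL = 11190.48 mcg/mL
Rate = 387000 mcg/hr ÷ 11190.48 mcg/mL = 34.58298 mL/hr
Volume infused so far = 34.58298 mL/hr × 0.8 hr = 27.66638 mL
Volume remaining = 231 − 27.66638 = 203.3336 mL
New rate:
Dose = 49.7 mcg/kg/min × 64.5 kg = 3205.65 mcg/min
3205.65 mcg/min × 60 min/hr = 192339 mcg/hr
Rate = 192339 mcg/hr ÷ 11190.48 mcg/mL = 17.18774 mL/hr
Time remaining = 203.3336 mL ÷ 17.18774 mL/hr = 11.83015 hr

11.8 hours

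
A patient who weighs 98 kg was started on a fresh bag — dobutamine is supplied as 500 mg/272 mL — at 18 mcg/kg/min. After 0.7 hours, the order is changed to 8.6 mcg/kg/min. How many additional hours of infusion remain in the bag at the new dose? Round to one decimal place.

Initial rate:
Dose = 18 mcg/kg/min × 98 kg = 1764 mcg/min
1764 mcg/min × 60 min/hr = 105840 mcg/hr
Concentration = 500 mg ÷ 272 mL = 1.838235 mg/mL = 1838.235 mcg/mL
Rate = 105840 mcg/hr ÷ 1838.235 mcg/mL = 57.57696 mL/hr
Volume infused so far = 57.57696 mL/hr × 0.7 hr = 40.30387 mL
Volume remaining = 272 − 40.30387 = 231.6961 mL
New rate:
Dose = 8.6 mcg/kg/min × 98 kg = 842.8 mcg/min
842.8 mcg/min × 60 min/hr = 50568 mcg/hr
Rate = 50568 mcg/hr ÷ 1838.235 mcg/mL = 27.50899 mL/hr
Time remaining = 231.6961 mL ÷ 27.50899 mL/hr = 8.42256 hr

8.4 hours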